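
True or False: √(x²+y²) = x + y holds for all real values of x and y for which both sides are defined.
False.

Claim: √(x²+y²) = x + y.
Test a specific point where both sides are defined: x = -3, y = 3/2.
LHS = √(x²+y²) ≈ 3.3541
RHS = x + y ≈ -1.5000
Since 3.3541 ≠ -1.5000, the equation fails at this point, so it cannot hold for all real values of x and y for which both sides are defined.
(x+y)² = x² + 2xy + y², not x² + y², so the square root does not split this way.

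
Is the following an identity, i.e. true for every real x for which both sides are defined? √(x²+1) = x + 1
No, this is NOT an identity.

Claim: √(x²+1) = x + 1.
Test a specific point where both sides are defined: x = -1.
LHS = √(x²+1) ≈ 1.4142
RHS = x + 1 ≈ 0.0000
Since 1.4142 ≠ 0.0000, the equation fails at this point, so it cannot hold for every real x for which both sides are defined.
(x+1)² = x² + 2x + 1 ≠ x² + 1 unless x = 0.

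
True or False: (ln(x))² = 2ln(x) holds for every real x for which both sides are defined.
Claim: (ln(x))² = 2ln(x).
Test a specific point where both sides are defined: x = 2.
LHS = (ln(x))² ≈ 0.4805
RHS = 2ln(x) ≈ 1.3863
Since 0.4805 ≠ 1.3863, the equation fails at this point, so it cannot hold for every real x for which both sides are defined.
2ln(x) equals ln(x²), which is not the same as (ln x)².

Conclusion: False.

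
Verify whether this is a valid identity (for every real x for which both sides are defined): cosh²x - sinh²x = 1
Claim: cosh²x - sinh²x = 1.
Reasoning: With cosh(x) = (e^x + e^-x)/2 and sinh(x) = (e^x - e^-x)/2: cosh²x = (e^(2x) + 2 + e^(-2x))/4 and sinh²x = (e^(2x) - 2 + e^(-2x))/4. Subtracting leaves 4/4 = 1.
So the two sides agree for every real x for which both sides are defined.

Conclusion: Yes, this is an identity.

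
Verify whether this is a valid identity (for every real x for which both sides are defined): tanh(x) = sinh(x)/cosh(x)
Yes, this is an identity.

Claim: tanh(x) = sinh(x)/cosh(x).
Reasoning: tanh(x) is defined as sinh(x)/cosh(x) = (e^x - e^-x)/(e^x + e^-x); cosh(x) ≥ 1 is never zero, so this holds for every real x.
So the two sides agree for every real x for which both sides are defined.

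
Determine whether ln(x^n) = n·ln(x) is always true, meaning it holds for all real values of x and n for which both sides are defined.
Claim: ln(x^n) = n·ln(x).
Reasoning: The right side requires x > 0. For x > 0, x^n = (e^(ln x))^n = e^(n·ln x), so taking ln of both sides gives ln(x^n) = n·ln(x).
So the two sides agree for all real values of x and n for which both sides are defined.

Conclusion: Yes, this is an identity.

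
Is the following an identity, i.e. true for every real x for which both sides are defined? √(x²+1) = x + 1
No, this is NOT an identity.

Claim: √(x²+1) = x + 1.
Test a specific point where both sides are defined: x = 3.
LHS = √(x²+1) ≈ 3.1623
RHS = x + 1 ≈ 4.0000
Since 3.1623 ≠ 4.0000, the equation fails at this point, so it cannot hold for every real x for which both sides are defined.
(x+1)² = x² + 2x + 1 ≠ x² + 1 unless x = 0.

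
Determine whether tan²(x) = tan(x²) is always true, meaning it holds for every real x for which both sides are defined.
Claim: tan²(x) = tan(x²).
Test a specific point where both sides are defined: x = -π/6.
LHS = tan²(x) ≈ 0.3333
RHS = tan(x²) ≈ 0.2812
Since 0.3333 ≠ 0.2812, the equation fails at this point, so it cannot hold for every real x for which both sides are defined.
tan²(x) means (tan x)², squaring the output; tan(x²) squares the input. These are different functions.

Conclusion: No, this is NOT an identity.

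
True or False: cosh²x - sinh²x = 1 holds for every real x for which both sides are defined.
True.

Claim: cosh²x - sinh²x = 1.
Reasoning: With cosh(x) = (e^x + e^-x)/2 and sinh(x) = (e^x - e^-x)/2: cosh²x = (e^(2x) + 2 + e^(-2x))/4 and sinh²x = (e^(2x) - 2 + e^(-2x))/4. Subtracting leaves 4/4 = 1.
So the two sides agree for every real x for which both sides are defined.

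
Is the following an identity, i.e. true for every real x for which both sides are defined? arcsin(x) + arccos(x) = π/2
Yes, this is an identity.

Claim: arcsin(x) + arccos(x) = π/2.
Reasoning: Both sides are defined for -1 ≤ x ≤ 1. Let θ = arcsin(x), so sin θ = x and θ ∈ [-π/2, π/2]. Then cos(π/2 - θ) = sin θ = x and π/2 - θ ∈ [0, π], which is exactly the range of arccos, so arccos(x) = π/2 - θ. Adding: arcsin(x) + arccos(x) = θ + (π/2 - θ) = π/2.
So the two sides agree for every real x for which both sides are defined.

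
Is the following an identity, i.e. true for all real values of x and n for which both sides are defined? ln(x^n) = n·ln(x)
Yes, this is an identity.

Claim: ln(x^n) = n·ln(x).
Reasoning: The right side requires x > 0. For x > 0, x^n = (e^(ln x))^n = e^(n·ln x), so taking ln of both sides gives ln(x^n) = n·ln(x).
So the two sides agree for all real values of x and n for which both sides are defined.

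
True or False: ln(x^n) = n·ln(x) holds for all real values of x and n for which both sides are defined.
True.

Claim: ln(x^n) = n·ln(x).
Reasoning: The right side requires x > 0. For x > 0, x^n = (e^(ln x))^n = e^(n·ln x), so taking ln of both sides gives ln(x^n) = n·ln(x).
So the two sides agree for all real values of x and n for which both sides are defined.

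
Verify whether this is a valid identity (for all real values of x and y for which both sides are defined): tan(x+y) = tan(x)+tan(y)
No, this is NOT an identity.

Claim: tan(x+y) = tan(x)+tan(y).
Test a specific point where both sides are defined: x = π/4, y = 2π/3.
LHS = tan(x+y) ≈ -0.2679
RHS = tan(x)+tan(y) ≈ -0.7321
Since -0.2679 ≠ -0.7321, the equation fails at this point, so it cannot hold for all real values of x and y for which both sides are defined.
The correct formula is tan(x+y) = (tan(x) + tan(y))/(1 - tan(x)tan(y)).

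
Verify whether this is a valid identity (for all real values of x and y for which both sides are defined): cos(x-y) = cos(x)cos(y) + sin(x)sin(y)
Claim: cos(x-y) = cos(x)cos(y) + sin(x)sin(y).
Reasoning: Replace y by -y in cos(x+y) = cos(x)cos(y) - sin(x)sin(y) and use cos(-y) = cos(y), sin(-y) = -sin(y): cos(x-y) = cos(x)cos(y) + sin(x)sin(y).
So the two sides agree for all real values of x and y for which both sides are defined.

Conclusion: Yes, this is an identity.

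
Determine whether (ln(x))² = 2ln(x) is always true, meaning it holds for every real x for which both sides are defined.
No, this is NOT an identity.

Claim: (ln(x))² = 2ln(x).
Test a specific point where both sides are defined: x = 4.
LHS = (ln(x))² ≈ 1.9218
RHS = 2ln(x) ≈ 2.7726
Since 1.9218 ≠ 2.7726, the equation fails at this point, so it cannot hold for every real x for which both sides are defined.
2ln(x) equals ln(x²), which is not the same as (ln x)².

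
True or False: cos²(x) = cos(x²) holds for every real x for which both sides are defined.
False.

Claim: cos²(x) = cos(x²).
Test a specific point where both sides are defined: x = -π/4.
LHS = cos²(x) ≈ 0.5000
RHS = cos(x²) ≈ 0.8157
Since 0.5000 ≠ 0.8157, the equation fails at this point, so it cannot hold for every real x for which both sides are defined.
cos²(x) means (cos x)², squaring the output; cos(x²) squares the input. These are different functions.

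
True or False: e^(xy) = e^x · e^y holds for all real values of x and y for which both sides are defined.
False.

Claim: e^(xy) = e^x · e^y.
Test a specific point where both sides are defined: x = 3/2, y = 4.
LHS = e^(xy) ≈ 403.4288
RHS = e^x · e^y ≈ 244.6919
Since 403.4288 ≠ 244.6919, the equation fails at this point, so it cannot hold for all real values of x and y for which both sides are defined.
e^x · e^y = e^(x+y), not e^(xy).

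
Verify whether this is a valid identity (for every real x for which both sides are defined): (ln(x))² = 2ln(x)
Claim: (ln(x))² = 2ln(x).
Test a specific point where both sides are defined: x = 1/2.
LHS = (ln(x))² ≈ 0.4805
RHS = 2ln(x) ≈ -1.3863
Since 0.4805 ≠ -1.3863, the equation fails at this point, so it cannot hold for every real x for which both sides are defined.
2ln(x) equals ln(x²), which is not the same as (ln x)².

Conclusion: No, this is NOT an identity.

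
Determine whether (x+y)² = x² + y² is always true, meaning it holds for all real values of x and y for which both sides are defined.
No, this is NOT an identity.

Claim: (x+y)² = x² + y².
Test a specific point where both sides are defined: x = 3, y = 2.
LHS = (x+y)² ≈ 25.0000
RHS = x² + y² ≈ 13.0000
Since 25.0000 ≠ 13.0000, the equation fails at this point, so it cannot hold for all real values of x and y for which both sides are defined.
The correct expansion is (x+y)² = x² + 2xy + y²; the cross term 2xy is missing.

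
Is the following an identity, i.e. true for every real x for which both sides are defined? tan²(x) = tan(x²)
Claim: tan²(x) = tan(x²).
Test a specific point where both sides are defined: x = -π/3.
LHS = tan²(x) ≈ 3.0000
RHS = tan(x²) ≈ 1.9485
Since 3.0000 ≠ 1.9485, the equation fails at this point, so it cannot hold for every real x for which both sides are defined.
tan²(x) means (tan x)², squaring the output; tan(x²) squares the input. These are different functions.

Conclusion: No, this is NOT an identity.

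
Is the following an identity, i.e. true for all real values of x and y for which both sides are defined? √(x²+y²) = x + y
No, this is NOT an identity.

Claim: √(x²+y²) = x + y.
Test a specific point where both sides are defined: x = 3/2, y = 4.
LHS = √(x²+y²) ≈ 4.2720
RHS = x + y ≈ 5.5000
Since 4.2720 ≠ 5.5000, the equation fails at this point, so it cannot hold for all real values of x and y for which both sides are defined.
(x+y)² = x² + 2xy + y², not x² + y², so the square root does not split this way.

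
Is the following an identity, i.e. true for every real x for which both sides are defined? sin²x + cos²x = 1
Claim: sin²x + cos²x = 1.
Reasoning: The point (cos x, sin x) lies on the unit circle X² + Y² = 1, so cos²x + sin²x = 1 for every real x.
So the two sides agree for every real x for which both sides are defined.

Conclusion: Yes, this is an identity.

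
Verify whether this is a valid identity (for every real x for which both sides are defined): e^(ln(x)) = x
Yes, this is an identity.

Claim: e^(ln(x)) = x.
Reasoning: For x > 0, ln(x) is by definition the exponent p such that e^p = x. Raising e to that exponent therefore returns x: e^(ln x) = x.
So the two sides agree for every real x for which both sides are defined.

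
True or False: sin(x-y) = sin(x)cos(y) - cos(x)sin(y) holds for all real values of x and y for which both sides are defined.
Claim: sin(x-y) = sin(x)cos(y) - cos(x)sin(y).
Reasoning: Replace y by -y in sin(x+y) = sin(x)cos(y) + cos(x)sin(y) and use cos(-y) = cos(y), sin(-y) = -sin(y): sin(x-y) = sin(x)cos(y) - cos(x)sin(y).
So the two sides agree for all real values of x and y for which both sides are defined.

Conclusion: True.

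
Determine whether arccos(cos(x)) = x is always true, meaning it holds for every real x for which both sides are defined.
No, this is NOT an identity.

Claim: arccos(cos(x)) = x.
Test a specific point where both sides are defined: x = -π/6.
LHS = arccos(cos(x)) ≈ 0.5236
RHS = x ≈ -0.5236
Since 0.5236 ≠ -0.5236, the equation fails at this point, so it cannot hold for every real x for which both sides are defined.
arccos only returns values in [0, π], so arccos(cos(x)) = x holds only for x in that interval, not for all real x.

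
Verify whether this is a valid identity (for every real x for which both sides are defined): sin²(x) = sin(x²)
No, this is NOT an identity.

Claim: sin²(x) = sin(x²).
Test a specific point where both sides are defined: x = π/3.
LHS = sin²(x) ≈ 0.7500
RHS = sin(x²) ≈ 0.8897
Since 0.7500 ≠ 0.8897, the equation fails at this point, so it cannot hold for every real x for which both sides are defined.
sin²(x) means (sin x)², squaring the output; sin(x²) squares the input. These are different functions.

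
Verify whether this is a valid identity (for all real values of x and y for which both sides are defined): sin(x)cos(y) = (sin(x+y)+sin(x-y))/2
Claim: sin(x)cos(y) = (sin(x+y)+sin(x-y))/2.
Reasoning: sin(x+y) = sin(x)cos(y) + cos(x)sin(y) and sin(x-y) = sin(x)cos(y) - cos(x)sin(y). Adding, sin(x+y) + sin(x-y) = 2sin(x)cos(y); divide by 2.
So the two sides agree for all real values of x and y for which both sides are defined.

Conclusion: Yes, this is an identity.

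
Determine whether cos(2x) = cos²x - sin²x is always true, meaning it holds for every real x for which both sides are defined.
Yes, this is an identity.

Claim: cos(2x) = cos²x - sin²x.
Reasoning: Put y = x in the addition formula cos(x+y) = cos(x)cos(y) - sin(x)sin(y): cos(2x) = cos²x - sin²x.
So the two sides agree for every real x for which both sides are defined.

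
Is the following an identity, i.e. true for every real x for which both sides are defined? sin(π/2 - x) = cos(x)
Yes, this is an identity.

Claim: sin(π/2 - x) = cos(x).
Reasoning: Use sin(u - v) = sin(u)cos(v) - cos(u)sin(v) with u = π/2, v = x: sin(π/2)cos(x) - cos(π/2)sin(x) = 1·cos(x) - 0·sin(x) = cos(x).
So the two sides agree for every real x for which both sides are defined.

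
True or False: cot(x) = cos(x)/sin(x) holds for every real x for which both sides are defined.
Claim: cot(x) = cos(x)/sin(x).
Reasoning: cot(x) is defined as 1/tan(x) = 1/(sin(x)/cos(x)) = cos(x)/sin(x), wherever sin(x) ≠ 0.
So the two sides agree for every real x for which both sides are defined.

Conclusion: True.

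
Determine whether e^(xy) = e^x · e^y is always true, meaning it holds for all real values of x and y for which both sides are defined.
Claim: e^(xy) = e^x · e^y.
Test a specific point where both sides are defined: x = -1, y = 3/2.
LHS = e^(xy) ≈ 0.2231
RHS = e^x · e^y ≈ 1.6487
Since 0.2231 ≠ 1.6487, the equation fails at this point, so it cannot hold for all real values of x and y for which both sides are defined.
e^x · e^y = e^(x+y), not e^(xy).

Conclusion: No, this is NOT an identity.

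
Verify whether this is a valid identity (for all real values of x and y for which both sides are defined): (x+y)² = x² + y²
Claim: (x+y)² = x² + y².
Test a specific point where both sides are defined: x = 5, y = 2.
LHS = (x+y)² ≈ 49.0000
RHS = x² + y² ≈ 29.0000
Since 49.0000 ≠ 29.0000, the equation fails at this point, so it cannot hold for all real values of x and y for which both sides are defined.
The correct expansion is (x+y)² = x² + 2xy + y²; the cross term 2xy is missing.

Conclusion: No, this is NOT an identity.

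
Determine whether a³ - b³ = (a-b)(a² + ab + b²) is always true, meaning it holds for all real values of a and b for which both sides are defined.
Claim: a³ - b³ = (a-b)(a² + ab + b²).
Reasoning: Expand the right side: (a-b)(a² + ab + b²) = a³ + a²b + ab² - a²b - ab² - b³ = a³ - b³ (the middle terms cancel in pairs).
So the two sides agree for all real values of a and b for which both sides are defined.

Conclusion: Yes, this is an identity.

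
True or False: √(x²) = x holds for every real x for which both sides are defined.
Claim: √(x²) = x.
Test a specific point where both sides are defined: x = -1.
LHS = √(x²) ≈ 1.0000
RHS = x ≈ -1.0000
Since 1.0000 ≠ -1.0000, the equation fails at this point, so it cannot hold for every real x for which both sides are defined.
√(x²) = |x|, which differs from x whenever x < 0 (both sides are defined for every real x).

Conclusion: False.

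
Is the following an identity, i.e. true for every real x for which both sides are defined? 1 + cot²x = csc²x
Yes, this is an identity.

Claim: 1 + cot²x = csc²x.
Reasoning: Start from sin²x + cos²x = 1 and divide every term by sin²x (allowed wherever cot x and csc x are defined): 1 + cot²x = 1/sin²x = csc²x.
So the two sides agree for every real x for which both sides are defined.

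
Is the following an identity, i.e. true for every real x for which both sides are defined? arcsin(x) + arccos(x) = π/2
Claim: arcsin(x) + arccos(x) = π/2.
Reasoning: Both sides are defined for -1 ≤ x ≤ 1. Let θ = arcsin(x), so sin θ = x and θ ∈ [-π/2, π/2]. Then cos(π/2 - θ) = sin θ = x and π/2 - θ ∈ [0, π], which is exactly the range of arccos, so arccos(x) = π/2 - θ. Adding: arcsin(x) + arccos(x) = θ + (π/2 - θ) = π/2.
So the two sides agree for every real x for which both sides are defined.

Conclusion: Yes, this is an identity.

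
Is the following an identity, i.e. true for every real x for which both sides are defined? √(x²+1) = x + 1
Claim: √(x²+1) = x + 1.
Test a specific point where both sides are defined: x = -3.
LHS = √(x²+1) ≈ 3.1623
RHS = x + 1 ≈ -2.0000
Since 3.1623 ≠ -2.0000, the equation fails at this point, so it cannot hold for every real x for which both sides are defined.
(x+1)² = x² + 2x + 1 ≠ x² + 1 unless x = 0.

Conclusion: No, this is NOT an identity.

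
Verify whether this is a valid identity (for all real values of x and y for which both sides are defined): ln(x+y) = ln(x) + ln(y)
Claim: ln(x+y) = ln(x) + ln(y).
Test a specific point where both sides are defined: x = 4, y = 1.
LHS = ln(x+y) ≈ 1.6094
RHS = ln(x) + ln(y) ≈ 1.3863
Since 1.6094 ≠ 1.3863, the equation fails at this point, so it cannot hold for all real values of x and y for which both sides are defined.
ln(x) + ln(y) = ln(xy), not ln(x+y).

Conclusion: No, this is NOT an identity.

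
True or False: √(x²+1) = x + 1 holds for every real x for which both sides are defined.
False.

Claim: √(x²+1) = x + 1.
Test a specific point where both sides are defined: x = 1/2.
LHS = √(x²+1) ≈ 1.1180
RHS = x + 1 ≈ 1.5000
Since 1.1180 ≠ 1.5000, the equation fails at this point, so it cannot hold for every real x for which both sides are defined.
(x+1)² = x² + 2x + 1 ≠ x² + 1 unless x = 0.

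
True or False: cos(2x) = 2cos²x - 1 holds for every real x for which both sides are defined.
True.

Claim: cos(2x) = 2cos²x - 1.
Reasoning: cos(2x) = cos²x - sin²x. Replace sin²x by 1 - cos²x: cos²x - (1 - cos²x) = 2cos²x - 1.
So the two sides agree for every real x for which both sides are defined.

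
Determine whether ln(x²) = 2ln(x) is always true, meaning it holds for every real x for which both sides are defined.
Yes, this is an identity.

Claim: ln(x²) = 2ln(x).
Reasoning: The right side requires x > 0. For x > 0, x² = (e^(ln x))² = e^(2ln x), so ln(x²) = 2ln(x). (For x < 0 the right side is undefined, so those values are outside the claim.)
So the two sides agree for every real x for which both sides are defined.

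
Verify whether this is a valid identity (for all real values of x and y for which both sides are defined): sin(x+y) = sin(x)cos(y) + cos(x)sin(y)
Yes, this is an identity.

Claim: sin(x+y) = sin(x)cos(y) + cos(x)sin(y).
Reasoning: By Euler's formula e^(i(x+y)) = e^(ix)·e^(iy) = (cos x + i·sin x)(cos y + i·sin y). The imaginary part of the left side is sin(x+y); the imaginary part of the product is sin(x)cos(y) + cos(x)sin(y).
So the two sides agree for all real values of x and y for which both sides are defined.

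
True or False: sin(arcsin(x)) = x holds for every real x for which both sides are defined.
Claim: sin(arcsin(x)) = x.
Reasoning: For -1 ≤ x ≤ 1 (where arcsin is defined), arcsin(x) is by definition an angle whose sine equals x. Taking the sine of that angle returns x. (Note the other order, arcsin(sin x) = x, is NOT an identity.)
So the two sides agree for every real x for which both sides are defined.

Conclusion: True.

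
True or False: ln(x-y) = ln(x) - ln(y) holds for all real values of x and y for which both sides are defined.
False.

Claim: ln(x-y) = ln(x) - ln(y).
Test a specific point where both sides are defined: x = 5, y = 3.
LHS = ln(x-y) ≈ 0.6931
RHS = ln(x) - ln(y) ≈ 0.5108
Since 0.6931 ≠ 0.5108, the equation fails at this point, so it cannot hold for all real values of x and y for which both sides are defined.
ln(x) - ln(y) = ln(x/y), not ln(x-y).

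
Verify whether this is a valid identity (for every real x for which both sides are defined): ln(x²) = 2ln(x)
Yes, this is an identity.

Claim: ln(x²) = 2ln(x).
Reasoning: The right side requires x > 0. For x > 0, x² = (e^(ln x))² = e^(2ln x), so ln(x²) = 2ln(x). (For x < 0 the right side is undefined, so those values are outside the claim.)
So the two sides agree for every real x for which both sides are defined.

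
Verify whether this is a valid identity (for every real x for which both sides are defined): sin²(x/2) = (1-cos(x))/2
Yes, this is an identity.

Claim: sin²(x/2) = (1-cos(x))/2.
Reasoning: Use cos(2θ) = 1 - 2sin²θ with θ = x/2: cos(x) = 1 - 2sin²(x/2). Solving for sin²(x/2) gives (1 - cos(x))/2.
So the two sides agree for every real x for which both sides are defined.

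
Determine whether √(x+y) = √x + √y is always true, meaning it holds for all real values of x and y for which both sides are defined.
Claim: √(x+y) = √x + √y.
Test a specific point where both sides are defined: x = 4, y = 1/2.
LHS = √(x+y) ≈ 2.1213
RHS = √x + √y ≈ 2.7071
Since 2.1213 ≠ 2.7071, the equation fails at this point, so it cannot hold for all real values of x and y for which both sides are defined.
Squaring the right side gives x + 2√(xy) + y, not x + y.

Conclusion: No, this is NOT an identity.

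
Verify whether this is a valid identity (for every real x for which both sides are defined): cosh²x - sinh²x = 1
Claim: cosh²x - sinh²x = 1.
Reasoning: With cosh(x) = (e^x + e^-x)/2 and sinh(x) = (e^x - e^-x)/2: cosh²x = (e^(2x) + 2 + e^(-2x))/4 and sinh²x = (e^(2x) - 2 + e^(-2x))/4. Subtracting leaves 4/4 = 1.
So the two sides agree for every real x for which both sides are defined.

Conclusion: Yes, this is an identity.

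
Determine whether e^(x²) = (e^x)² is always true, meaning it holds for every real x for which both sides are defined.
Claim: e^(x²) = (e^x)².
Test a specific point where both sides are defined: x = 3.
LHS = e^(x²) ≈ 8103.0839
RHS = (e^x)² ≈ 403.4288
Since 8103.0839 ≠ 403.4288, the equation fails at this point, so it cannot hold for every real x for which both sides are defined.
(e^x)² = e^(2x), and 2x ≠ x² in general.

Conclusion: No, this is NOT an identity.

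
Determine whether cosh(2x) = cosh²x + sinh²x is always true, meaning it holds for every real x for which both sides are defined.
Claim: cosh(2x) = cosh²x + sinh²x.
Reasoning: cosh²x = (e^(2x) + 2 + e^(-2x))/4 and sinh²x = (e^(2x) - 2 + e^(-2x))/4. Adding gives (2e^(2x) + 2e^(-2x))/4 = (e^(2x) + e^(-2x))/2 = cosh(2x).
So the two sides agree for every real x for which both sides are defined.

Conclusion: Yes, this is an identity.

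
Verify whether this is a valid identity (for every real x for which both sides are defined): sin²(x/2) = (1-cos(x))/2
Yes, this is an identity.

Claim: sin²(x/2) = (1-cos(x))/2.
Reasoning: Use cos(2θ) = 1 - 2sin²θ with θ = x/2: cos(x) = 1 - 2sin²(x/2). Solving for sin²(x/2) gives (1 - cos(x))/2.
So the two sides agree for every real x for which both sides are defined.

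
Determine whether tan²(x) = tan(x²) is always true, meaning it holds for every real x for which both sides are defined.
Claim: tan²(x) = tan(x²).
Test a specific point where both sides are defined: x = -π/4.
LHS = tan²(x) ≈ 1.0000
RHS = tan(x²) ≈ 0.7092
Since 1.0000 ≠ 0.7092, the equation fails at this point, so it cannot hold for every real x for which both sides are defined.
tan²(x) means (tan x)², squaring the output; tan(x²) squares the input. These are different functions.

Conclusion: No, this is NOT an identity.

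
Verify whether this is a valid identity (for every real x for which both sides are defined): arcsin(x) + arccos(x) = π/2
Claim: arcsin(x) + arccos(x) = π/2.
Reasoning: Both sides are defined for -1 ≤ x ≤ 1. Let θ = arcsin(x), so sin θ = x and θ ∈ [-π/2, π/2]. Then cos(π/2 - θ) = sin θ = x and π/2 - θ ∈ [0, π], which is exactly the range of arccos, so arccos(x) = π/2 - θ. Adding: arcsin(x) + arccos(x) = θ + (π/2 - θ) = π/2.
So the two sides agree for every real x for which both sides are defined.

Conclusion: Yes, this is an identity.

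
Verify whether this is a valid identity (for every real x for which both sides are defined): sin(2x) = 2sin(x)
No, this is NOT an identity.

Claim: sin(2x) = 2sin(x).
Test a specific point where both sides are defined: x = π/3.
LHS = sin(2x) ≈ 0.8660
RHS = 2sin(x) ≈ 1.7321
Since 0.8660 ≠ 1.7321, the equation fails at this point, so it cannot hold for every real x for which both sides are defined.
The correct double-angle formula is sin(2x) = 2sin(x)cos(x).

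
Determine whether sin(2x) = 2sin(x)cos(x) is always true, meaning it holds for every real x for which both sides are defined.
Yes, this is an identity.

Claim: sin(2x) = 2sin(x)cos(x).
Reasoning: Put y = x in the addition formula sin(x+y) = sin(x)cos(y) + cos(x)sin(y): sin(2x) = sin(x)cos(x) + cos(x)sin(x) = 2sin(x)cos(x).
So the two sides agree for every real x for which both sides are defined.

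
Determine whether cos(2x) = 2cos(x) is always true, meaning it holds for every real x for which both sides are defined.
Claim: cos(2x) = 2cos(x).
Test a specific point where both sides are defined: x = π/3.
LHS = cos(2x) ≈ -0.5000
RHS = 2cos(x) ≈ 1.0000
Since -0.5000 ≠ 1.0000, the equation fails at this point, so it cannot hold for every real x for which both sides are defined.
The correct double-angle formula is cos(2x) = cos²x - sin²x.

Conclusion: No, this is NOT an identity.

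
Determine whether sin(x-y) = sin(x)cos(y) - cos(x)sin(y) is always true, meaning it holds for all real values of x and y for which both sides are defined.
Yes, this is an identity.

Claim: sin(x-y) = sin(x)cos(y) - cos(x)sin(y).
Reasoning: Replace y by -y in sin(x+y) = sin(x)cos(y) + cos(x)sin(y) and use cos(-y) = cos(y), sin(-y) = -sin(y): sin(x-y) = sin(x)cos(y) - cos(x)sin(y).
So the two sides agree for all real values of x and y for which both sides are defined.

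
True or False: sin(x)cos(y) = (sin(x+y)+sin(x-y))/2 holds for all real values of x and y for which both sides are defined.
Claim: sin(x)cos(y) = (sin(x+y)+sin(x-y))/2.
Reasoning: sin(x+y) = sin(x)cos(y) + cos(x)sin(y) and sin(x-y) = sin(x)cos(y) - cos(x)sin(y). Adding, sin(x+y) + sin(x-y) = 2sin(x)cos(y); divide by 2.
So the two sides agree for all real values of x and y for which both sides are defined.

Conclusion: True.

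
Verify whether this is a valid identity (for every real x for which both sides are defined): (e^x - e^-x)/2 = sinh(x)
Yes, this is an identity.

Claim: (e^x - e^-x)/2 = sinh(x).
Reasoning: This is exactly the definition of the hyperbolic sine: sinh(x) := (e^x - e^-x)/2.
So the two sides agree for every real x for which both sides are defined.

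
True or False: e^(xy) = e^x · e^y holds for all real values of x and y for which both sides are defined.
False.

Claim: e^(xy) = e^x · e^y.
Test a specific point where both sides are defined: x = -1, y = 3/2.
LHS = e^(xy) ≈ 0.2231
RHS = e^x · e^y ≈ 1.6487
Since 0.2231 ≠ 1.6487, the equation fails at this point, so it cannot hold for all real values of x and y for which both sides are defined.
e^x · e^y = e^(x+y), not e^(xy).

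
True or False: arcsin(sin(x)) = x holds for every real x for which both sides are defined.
False.

Claim: arcsin(sin(x)) = x.
Test a specific point where both sides are defined: x = π.
LHS = arcsin(sin(x)) ≈ 0.0000
RHS = x ≈ 3.1416
Since 0.0000 ≠ 3.1416, the equation fails at this point, so it cannot hold for every real x for which both sides are defined.
arcsin only returns values in [-π/2, π/2], so arcsin(sin(x)) = x holds only for x in that interval, not for all real x.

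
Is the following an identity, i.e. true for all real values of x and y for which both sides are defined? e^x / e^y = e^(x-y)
Yes, this is an identity.

Claim: e^x / e^y = e^(x-y).
Reasoning: 1/e^y = e^(-y), so e^x / e^y = e^x · e^(-y) = e^(x + (-y)) = e^(x-y) by the product rule for exponents.
So the two sides agree for all real values of x and y for which both sides are defined.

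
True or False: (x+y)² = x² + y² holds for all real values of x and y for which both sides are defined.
False.

Claim: (x+y)² = x² + y².
Test a specific point where both sides are defined: x = 4, y = 5.
LHS = (x+y)² ≈ 81.0000
RHS = x² + y² ≈ 41.0000
Since 81.0000 ≠ 41.0000, the equation fails at this point, so it cannot hold for all real values of x and y for which both sides are defined.
The correct expansion is (x+y)² = x² + 2xy + y²; the cross term 2xy is missing.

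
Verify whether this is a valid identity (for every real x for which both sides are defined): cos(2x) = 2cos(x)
Claim: cos(2x) = 2cos(x).
Test a specific point where both sides are defined: x = -π/3.
LHS = cos(2x) ≈ -0.5000
RHS = 2cos(x) ≈ 1.0000
Since -0.5000 ≠ 1.0000, the equation fails at this point, so it cannot hold for every real x for which both sides are defined.
The correct double-angle formula is cos(2x) = cos²x - sin²x.

Conclusion: No, this is NOT an identity.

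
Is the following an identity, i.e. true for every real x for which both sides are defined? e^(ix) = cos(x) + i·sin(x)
Claim: e^(ix) = cos(x) + i·sin(x).
Reasoning: Euler's formula. Expand e^(ix) = Σ (ix)^k / k!. Since i² = -1, the even-k terms are Σ (-1)^m x^(2m)/(2m)! = cos(x) and the odd-k terms are i · Σ (-1)^m x^(2m+1)/(2m+1)! = i·sin(x).
So the two sides agree for every real x for which both sides are defined.

Conclusion: Yes, this is an identity.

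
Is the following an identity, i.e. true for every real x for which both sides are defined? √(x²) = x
No, this is NOT an identity.

Claim: √(x²) = x.
Test a specific point where both sides are defined: x = -2.
LHS = √(x²) ≈ 2.0000
RHS = x ≈ -2.0000
Since 2.0000 ≠ -2.0000, the equation fails at this point, so it cannot hold for every real x for which both sides are defined.
√(x²) = |x|, which differs from x whenever x < 0 (both sides are defined for every real x).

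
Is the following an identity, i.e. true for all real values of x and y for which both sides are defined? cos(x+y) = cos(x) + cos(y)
Claim: cos(x+y) = cos(x) + cos(y).
Test a specific point where both sides are defined: x = π, y = -π/4.
LHS = cos(x+y) ≈ -0.7071
RHS = cos(x) + cos(y) ≈ -0.2929
Since -0.7071 ≠ -0.2929, the equation fails at this point, so it cannot hold for all real values of x and y for which both sides are defined.
The correct expansion is cos(x+y) = cos(x)cos(y) - sin(x)sin(y); cosine is not additive.

Conclusion: No, this is NOT an identity.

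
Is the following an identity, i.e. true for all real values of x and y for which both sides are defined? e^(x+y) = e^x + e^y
Claim: e^(x+y) = e^x + e^y.
Test a specific point where both sides are defined: x = -1, y = -2.
LHS = e^(x+y) ≈ 0.0498
RHS = e^x + e^y ≈ 0.5032
Since 0.0498 ≠ 0.5032, the equation fails at this point, so it cannot hold for all real values of x and y for which both sides are defined.
The correct rule is e^(x+y) = e^x · e^y (a product, not a sum).

Conclusion: No, this is NOT an identity.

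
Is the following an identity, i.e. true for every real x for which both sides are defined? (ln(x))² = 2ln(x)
Claim: (ln(x))² = 2ln(x).
Test a specific point where both sides are defined: x = 3.
LHS = (ln(x))² ≈ 1.2069
RHS = 2ln(x) ≈ 2.1972
Since 1.2069 ≠ 2.1972, the equation fails at this point, so it cannot hold for every real x for which both sides are defined.
2ln(x) equals ln(x²), which is not the same as (ln x)².

Conclusion: No, this is NOT an identity.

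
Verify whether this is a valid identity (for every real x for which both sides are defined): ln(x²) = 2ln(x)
Claim: ln(x²) = 2ln(x).
Reasoning: The right side requires x > 0. For x > 0, x² = (e^(ln x))² = e^(2ln x), so ln(x²) = 2ln(x). (For x < 0 the right side is undefined, so those values are outside the claim.)
So the two sides agree for every real x for which both sides are defined.

Conclusion: Yes, this is an identity.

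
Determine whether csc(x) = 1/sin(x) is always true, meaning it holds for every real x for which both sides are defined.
Claim: csc(x) = 1/sin(x).
Reasoning: csc(x) is by definition the reciprocal of sin(x), wherever sin(x) ≠ 0.
So the two sides agree for every real x for which both sides are defined.

Conclusion: Yes, this is an identity.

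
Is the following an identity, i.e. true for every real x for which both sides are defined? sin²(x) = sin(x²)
No, this is NOT an identity.

Claim: sin²(x) = sin(x²).
Test a specific point where both sides are defined: x = π/6.
LHS = sin²(x) ≈ 0.2500
RHS = sin(x²) ≈ 0.2707
Since 0.2500 ≠ 0.2707, the equation fails at this point, so it cannot hold for every real x for which both sides are defined.
sin²(x) means (sin x)², squaring the output; sin(x²) squares the input. These are different functions.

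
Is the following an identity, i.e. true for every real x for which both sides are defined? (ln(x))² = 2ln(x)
No, this is NOT an identity.

Claim: (ln(x))² = 2ln(x).
Test a specific point where both sides are defined: x = 3/2.
LHS = (ln(x))² ≈ 0.1644
RHS = 2ln(x) ≈ 0.8109
Since 0.1644 ≠ 0.8109, the equation fails at this point, so it cannot hold for every real x for which both sides are defined.
2ln(x) equals ln(x²), which is not the same as (ln x)².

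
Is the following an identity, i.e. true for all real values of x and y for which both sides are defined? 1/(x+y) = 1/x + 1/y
No, this is NOT an identity.

Claim: 1/(x+y) = 1/x + 1/y.
Test a specific point where both sides are defined: x = 2, y = 1/2.
LHS = 1/(x+y) ≈ 0.4000
RHS = 1/x + 1/y ≈ 2.5000
Since 0.4000 ≠ 2.5000, the equation fails at this point, so it cannot hold for all real values of x and y for which both sides are defined.
1/x + 1/y = (x+y)/(xy), which is not 1/(x+y).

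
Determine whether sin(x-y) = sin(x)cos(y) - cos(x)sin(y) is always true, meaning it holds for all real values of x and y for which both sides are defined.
Yes, this is an identity.

Claim: sin(x-y) = sin(x)cos(y) - cos(x)sin(y).
Reasoning: Replace y by -y in sin(x+y) = sin(x)cos(y) + cos(x)sin(y) and use cos(-y) = cos(y), sin(-y) = -sin(y): sin(x-y) = sin(x)cos(y) - cos(x)sin(y).
So the two sides agree for all real values of x and y for which both sides are defined.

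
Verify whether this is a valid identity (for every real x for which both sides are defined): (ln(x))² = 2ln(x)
Claim: (ln(x))² = 2ln(x).
Test a specific point where both sides are defined: x = 2.
LHS = (ln(x))² ≈ 0.4805
RHS = 2ln(x) ≈ 1.3863
Since 0.4805 ≠ 1.3863, the equation fails at this point, so it cannot hold for every real x for which both sides are defined.
2ln(x) equals ln(x²), which is not the same as (ln x)².

Conclusion: No, this is NOT an identity.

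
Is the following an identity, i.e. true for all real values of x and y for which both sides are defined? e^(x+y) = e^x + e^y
Claim: e^(x+y) = e^x + e^y.
Test a specific point where both sides are defined: x = 5, y = -1.
LHS = e^(x+y) ≈ 54.5982
RHS = e^x + e^y ≈ 148.7810
Since 54.5982 ≠ 148.7810, the equation fails at this point, so it cannot hold for all real values of x and y for which both sides are defined.
The correct rule is e^(x+y) = e^x · e^y (a product, not a sum).

Conclusion: No, this is NOT an identity.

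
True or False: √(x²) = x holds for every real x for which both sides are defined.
False.

Claim: √(x²) = x.
Test a specific point where both sides are defined: x = -1.
LHS = √(x²) ≈ 1.0000
RHS = x ≈ -1.0000
Since 1.0000 ≠ -1.0000, the equation fails at this point, so it cannot hold for every real x for which both sides are defined.
√(x²) = |x|, which differs from x whenever x < 0 (both sides are defined for every real x).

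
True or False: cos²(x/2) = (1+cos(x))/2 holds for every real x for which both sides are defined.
True.

Claim: cos²(x/2) = (1+cos(x))/2.
Reasoning: Use cos(2θ) = 2cos²θ - 1 with θ = x/2: cos(x) = 2cos²(x/2) - 1. Solving for cos²(x/2) gives (1 + cos(x))/2.
So the two sides agree for every real x for which both sides are defined.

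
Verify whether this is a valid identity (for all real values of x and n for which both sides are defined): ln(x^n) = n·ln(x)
Claim: ln(x^n) = n·ln(x).
Reasoning: The right side requires x > 0. For x > 0, x^n = (e^(ln x))^n = e^(n·ln x), so taking ln of both sides gives ln(x^n) = n·ln(x).
So the two sides agree for all real values of x and n for which both sides are defined.

Conclusion: Yes, this is an identity.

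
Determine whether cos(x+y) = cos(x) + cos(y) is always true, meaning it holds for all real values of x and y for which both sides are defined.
Claim: cos(x+y) = cos(x) + cos(y).
Test a specific point where both sides are defined: x = π/2, y = π/4.
LHS = cos(x+y) ≈ -0.7071
RHS = cos(x) + cos(y) ≈ 0.7071
Since -0.7071 ≠ 0.7071, the equation fails at this point, so it cannot hold for all real values of x and y for which both sides are defined.
The correct expansion is cos(x+y) = cos(x)cos(y) - sin(x)sin(y); cosine is not additive.

Conclusion: No, this is NOT an identity.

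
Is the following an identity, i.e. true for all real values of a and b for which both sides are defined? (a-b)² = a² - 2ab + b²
Claim: (a-b)² = a² - 2ab + b².
Reasoning: Expand: (a-b)² = (a-b)(a-b) = a·a - a·b - b·a + b·b = a² - 2ab + b².
So the two sides agree for all real values of a and b for which both sides are defined.

Conclusion: Yes, this is an identity.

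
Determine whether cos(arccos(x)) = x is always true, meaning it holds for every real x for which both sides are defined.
Claim: cos(arccos(x)) = x.
Reasoning: For -1 ≤ x ≤ 1 (where arccos is defined), arccos(x) is by definition an angle whose cosine equals x. Taking the cosine of that angle returns x. (Note the other order, arccos(cos x) = x, is NOT an identity.)
So the two sides agree for every real x for which both sides are defined.

Conclusion: Yes, this is an identity.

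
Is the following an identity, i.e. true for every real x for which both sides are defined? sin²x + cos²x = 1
Yes, this is an identity.

Claim: sin²x + cos²x = 1.
Reasoning: The point (cos x, sin x) lies on the unit circle X² + Y² = 1, so cos²x + sin²x = 1 for every real x.
So the two sides agree for every real x for which both sides are defined.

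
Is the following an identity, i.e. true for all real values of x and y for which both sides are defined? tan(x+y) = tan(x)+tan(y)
Claim: tan(x+y) = tan(x)+tan(y).
Test a specific point where both sides are defined: x = π/4, y = π/3.
LHS = tan(x+y) ≈ -3.7321
RHS = tan(x)+tan(y) ≈ 2.7321
Since -3.7321 ≠ 2.7321, the equation fails at this point, so it cannot hold for all real values of x and y for which both sides are defined.
The correct formula is tan(x+y) = (tan(x) + tan(y))/(1 - tan(x)tan(y)).

Conclusion: No, this is NOT an identity.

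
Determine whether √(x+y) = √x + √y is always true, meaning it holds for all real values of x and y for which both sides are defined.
Claim: √(x+y) = √x + √y.
Test a specific point where both sides are defined: x = 3/2, y = 5.
LHS = √(x+y) ≈ 2.5495
RHS = √x + √y ≈ 3.4608
Since 2.5495 ≠ 3.4608, the equation fails at this point, so it cannot hold for all real values of x and y for which both sides are defined.
Squaring the right side gives x + 2√(xy) + y, not x + y.

Conclusion: No, this is NOT an identity.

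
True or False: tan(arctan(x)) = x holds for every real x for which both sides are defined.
Claim: tan(arctan(x)) = x.
Reasoning: For every real x, arctan(x) is by definition the angle in (-π/2, π/2) whose tangent equals x. Taking the tangent of that angle returns x.
So the two sides agree for every real x for which both sides are defined.

Conclusion: True.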